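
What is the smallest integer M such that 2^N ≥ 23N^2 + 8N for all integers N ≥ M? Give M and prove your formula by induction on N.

At N = 11: 2048 < 2871, so the inequality fails and M ≥ 12. We prove 2^N ≥ 23N^2 + 8N for all N ≥ 12.
Base case (N = 12): 2^N = 4096 and 23N^2 + 8N = 3408, so 4096 ≥ 3408.
Inductive step: assume the claim holds for N = r, so 2^r ≥ 23r^2 + 8r.
Then 2^(r + 1) = 2·(2^r) ≥ 2·(23r^2 + 8r).
Also, for r ≥ 12 we have 2·(23r^2 + 8r) ≥ 23(r+1)^2 + 8(r+1), since 2·(23r^2 + 8r) − (23(r+1)^2 + 8(r+1)) = 23r^2 - 38r - 31, which is nonnegative for all r ≥ 12.
Combining, 2^(r + 1) ≥ 23(r+1)^2 + 8(r+1).
This completes the induction.
Hence the smallest such M is 12.

M = 12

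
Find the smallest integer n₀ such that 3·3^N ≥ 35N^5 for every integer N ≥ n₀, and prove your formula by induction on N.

At N = 14: 14348907 < 18823840, so the inequality fails and n₀ ≥ 15. We prove 3·3^N ≥ 35N^5 for all N ≥ 15.
For the base case N = 15: 3·3^N = 43046721 and 35N^5 = 26578125, so 43046721 ≥ 26578125.
Inductive step: suppose the statement holds for some m ≥ 15, so 3·3^m ≥ 35m^5.
Then 3·3^(m + 1) = 3·(3·3^m) ≥ 3·(35m^5).
Also, for m ≥ 15 we have 3·(35m^5) ≥ 35(m+1)^5, since 3 ≥ (1 + 1/m)^5 for all m ≥ 15.
Combining, 3·3^(m + 1) ≥ 35(m+1)^5.
This completes the induction.
Hence the smallest such n₀ is 15.

n₀ = 15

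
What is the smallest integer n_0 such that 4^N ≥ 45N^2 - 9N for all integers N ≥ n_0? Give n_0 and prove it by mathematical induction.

n_0 = 6

At N = 5: 1024 < 1080, so the inequality fails and n_0 ≥ 6. We prove 4^N ≥ 45N^2 - 9N for all N ≥ 6.
Base step (N = 6): 4^N = 4096 and 45N^2 - 9N = 1566, so 4096 ≥ 1566.
For the inductive step, assume it holds for an arbitrary k ≥ 6, so 4^k ≥ 45k^2 - 9k.
Then 4^(k + 1) = 4·(4^k) ≥ 4·(45k^2 - 9k).
Also, for k ≥ 6 we have 4·(45k^2 - 9k) ≥ 45(k+1)^2 - 9(k+1), since 4·(45k^2 - 9k) − (45(k+1)^2 - 9(k+1)) = 135k^2 - 117k - 36, which is nonnegative for all k ≥ 6.
Combining, 4^(k + 1) ≥ 45(k+1)^2 - 9(k+1).
This completes the induction.
Hence the smallest such n_0 is 6.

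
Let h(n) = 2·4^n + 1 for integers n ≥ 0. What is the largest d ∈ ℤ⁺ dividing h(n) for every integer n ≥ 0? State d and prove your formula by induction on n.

Computing the first values: h(0) = 3 and h(1) = 9; gcd(3, 9) = 3, so d ≤ 3.
We prove 3 | 2·4^n + 1 for all n ≥ 0 by induction on n.
When n = 0: h(0) = 3 = 3·(1), so 3 | h(0).
Suppose the result is true for n = k, i.e. 3 | h(k). Then
h(k+1) = 2·4^(k+1) + 1 = 4·(2·4^k + 1) - 3 = 4·h(k) - 3. The first term is divisible by 3 by the inductive hypothesis, and -3 is divisible by 3. Hence 3 | h(k+1).
Hence, by induction on n, the claim holds for every n ≥ 0.
Therefore the largest such d is 3.

d = 3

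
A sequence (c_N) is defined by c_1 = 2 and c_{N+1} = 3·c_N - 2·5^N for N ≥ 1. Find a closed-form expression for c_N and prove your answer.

c_N = 7·3^(N - 1) - 5^N

Computing the first terms: c_1 = 2, c_2 = -4, c_3 = -62. This suggests c_N = 7·3^(N - 1) - 5^N.
Base case (N = 1): the formula gives 2 = 2 = c_1.
Inductive step: suppose the statement holds for some j ≥ 1, so c_j = 7·3^(j - 1) - 5^j.
Then c_{j+1} = 3·c_j - 2·5^j = 3·(7·3^(j - 1) - 5^j) - 2·5^j = 7·3^j - 5^(j + 1) = 7·3^((j+1) - 1) - 5^(j+1),
which is the claimed formula at N = j+1.
By the principle of mathematical induction, the result holds for all N ≥ 1.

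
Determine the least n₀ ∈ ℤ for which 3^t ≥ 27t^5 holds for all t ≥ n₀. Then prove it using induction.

n₀ = 16

At t = 15: 14348907 < 20503125, so the inequality fails and n₀ ≥ 16. We prove 3^t ≥ 27t^5 for all t ≥ 16.
For the base case t = 16: 3^t = 43046721 and 27t^5 = 28311552, so 43046721 ≥ 28311552.
Suppose the result is true for t = r, so 3^r ≥ 27r^5.
Then 3^(r + 1) = 3·(3^r) ≥ 3·(27r^5).
Also, for r ≥ 16 we have 3·(27r^5) ≥ 27(r+1)^5, since 3 ≥ (1 + 1/r)^5 for all r ≥ 16.
Combining, 3^(r + 1) ≥ 27(r+1)^5.
This completes the induction.
Hence the smallest such n₀ is 16.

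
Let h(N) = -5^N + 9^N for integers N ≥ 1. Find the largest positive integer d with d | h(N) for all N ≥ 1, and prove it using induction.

d = 4

Computing the first values: h(1) = 4 and h(2) = 56; gcd(4, 56) = 4, so d ≤ 4.
We prove 4 | -5^N + 9^N for all N ≥ 1 by induction on N.
For the base case N = 1: h(1) = 4 = 4·(1), so 4 | h(1).
For the inductive step, assume it holds for an arbitrary r ≥ 1, i.e. 4 | h(r). Then
9^{r+1} − 5^{r+1} = 9·9^r − 5·5^r = 9·(9^r − 5^r) + (4)·5^r. The first term is divisible by 4 by the inductive hypothesis, and the second term (4)·5^r is divisible by 4 since 4 | 4. Hence 4 | h(r+1).
By induction, the statement is established for all N ≥ 1.
Therefore the largest such d is 4.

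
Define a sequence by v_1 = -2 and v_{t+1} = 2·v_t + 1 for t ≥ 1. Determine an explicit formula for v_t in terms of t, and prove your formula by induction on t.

Computing the first terms: v_1 = -2, v_2 = -3, v_3 = -5. This suggests v_t = -2^(t - 1) - 1.
For the base case t = 1: the formula gives -2 = -2 = v_1.
For the inductive step, assume it holds for an arbitrary r ≥ 1, so v_r = -2^(r - 1) - 1.
Then v_{r+1} = 2·v_r + 1 = 2·(-2^(r - 1) - 1) + 1 = -2^r - 1 = -2^((r+1) - 1) - 1,
which is the claimed formula at t = r+1.
By the principle of mathematical induction, the result holds for all t ≥ 1.

v_t = -2^(t - 1) - 1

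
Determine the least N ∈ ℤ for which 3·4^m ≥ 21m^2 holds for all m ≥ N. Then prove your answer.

N = 3

At m = 2: 48 < 84, so the inequality fails and N ≥ 3. We prove 3·4^m ≥ 21m^2 for all m ≥ 3.
For the base case m = 3: 3·4^m = 192 and 21m^2 = 189, so 192 ≥ 189.
Suppose the result is true for m = r, so 3·4^r ≥ 21r^2.
Then 3·4^(r + 1) = 4·(3·4^r) ≥ 4·(21r^2).
Also, for r ≥ 3 we have 4·(21r^2) ≥ 21(r+1)^2, since 4 ≥ (1 + 1/r)^2 for all r ≥ 3.
Combining, 3·4^(r + 1) ≥ 21(r+1)^2.
Hence, by induction on m, the claim holds for every m ≥ 3.
Hence the smallest such N is 3.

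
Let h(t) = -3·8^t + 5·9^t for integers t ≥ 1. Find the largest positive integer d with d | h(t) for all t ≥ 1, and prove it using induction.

d = 3

Computing the first values: h(1) = 21 and h(2) = 213; gcd(21, 213) = 3, so d ≤ 3.
We prove 3 | -3·8^t + 5·9^t for all t ≥ 1 by induction on t.
When t = 1: h(1) = 21 = 3·(7), so 3 | h(1).
Inductive step: suppose the statement holds for some j ≥ 1, i.e. 3 | h(j). Then
h(j+1) − 9·h(j) = (-3·8^(j+1) + 5·9^(j+1)) − 9·(-3·8^j + 5·9^j) = (-3)·8^j·(8 − 9) = (3)·8^j. Since 3 | h(j) by the inductive hypothesis, 3 | 9·h(j); and 3 | 3 since 3 = 3·1. Therefore 3 | h(j+1).
This completes the induction.
Therefore the largest such d is 3.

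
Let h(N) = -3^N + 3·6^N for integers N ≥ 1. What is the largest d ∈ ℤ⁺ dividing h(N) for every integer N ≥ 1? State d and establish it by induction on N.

d = 3

Computing the first values: h(1) = 15 and h(2) = 99; gcd(15, 99) = 3, so d ≤ 3.
We prove 3 | -3^N + 3·6^N for all N ≥ 1 by induction on N.
For the base case N = 1: h(1) = 15 = 3·(5), so 3 | h(1).
For the inductive step, assume it holds for an arbitrary j ≥ 1, i.e. 3 | h(j). Then
h(j+1) − 6·h(j) = (-3^(j+1) + 3·6^(j+1)) − 6·(-3^j + 3·6^j) = (-1)·3^j·(3 − 6) = (3)·3^j. Since 3 | h(j) by the inductive hypothesis, 3 | 6·h(j); and 3 | 3 since 3 = 3·1. Therefore 3 | h(j+1).
Hence, by induction on N, the claim holds for every N ≥ 1.
Therefore the largest such d is 3.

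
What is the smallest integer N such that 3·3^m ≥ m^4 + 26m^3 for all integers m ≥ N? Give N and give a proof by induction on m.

N = 8

At m = 7: 6561 < 11319, so the inequality fails and N ≥ 8. We prove 3·3^m ≥ m^4 + 26m^3 for all m ≥ 8.
Base case (m = 8): 3·3^m = 19683 and m^4 + 26m^3 = 17408, so 19683 ≥ 17408.
Suppose the result is true for m = p, so 3·3^p ≥ p^4 + 26p^3.
Then 3·3^(p + 1) = 3·(3·3^p) ≥ 3·(p^4 + 26p^3).
Also, for p ≥ 8 we have 3·(p^4 + 26p^3) ≥ (p+1)^4 + 26(p+1)^3, since 3·(p^4 + 26p^3) − ((p+1)^4 + 26(p+1)^3) = 2p^4 + 48p^3 - 84p^2 - 82p - 27, which is nonnegative for all p ≥ 8.
Combining, 3·3^(p + 1) ≥ (p+1)^4 + 26(p+1)^3.
This completes the induction.
Hence the smallest such N is 8.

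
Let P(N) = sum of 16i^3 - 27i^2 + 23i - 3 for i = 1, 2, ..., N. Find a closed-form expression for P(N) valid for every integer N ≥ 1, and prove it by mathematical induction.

P(N) = N(4N^3 - N^2 + 2N + 4)

We claim P(N) = N(4N^3 - N^2 + 2N + 4) for all N ≥ 1.
Base case (N = 1): P(1) = 9, and the closed form gives 9. They agree.
Inductive step: suppose the statement holds for some i ≥ 1, so P(i) = i(4i^3 - i^2 + 2i + 4).
Then P(i+1) = P(i) + (16i^3 + 21i^2 + 17i + 9) = (i(4i^3 - i^2 + 2i + 4)) + (16i^3 + 21i^2 + 17i + 9).
Simplifying, P(i+1) = (i + 1)(4i^3 + 11i^2 + 12i + 9) = (i+1)(4(i+1)^3 - (i+1)^2 + 2(i+1) + 4),
which is the closed form with N = i+1.
By induction, the statement is established for all N ≥ 1.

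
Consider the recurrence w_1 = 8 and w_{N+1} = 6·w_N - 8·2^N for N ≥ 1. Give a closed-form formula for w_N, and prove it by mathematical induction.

w_N = 2^(N + 1) + 4·6^(N - 1)

Computing the first terms: w_1 = 8, w_2 = 32, w_3 = 160. This suggests w_N = 2^(N + 1) + 4·6^(N - 1).
When N = 1: the formula gives 8 = 8 = w_1.
For the inductive step, assume it holds for an arbitrary j ≥ 1, so w_j = 2^(j + 1) + 4·6^(j - 1).
Then w_{j+1} = 6·w_j - 8·2^j = 6·(2^(j + 1) + 4·6^(j - 1)) - 8·2^j = 2^(j + 2) + 4·6^j = 2^((j+1) + 1) + 4·6^((j+1) - 1),
which is the claimed formula at N = j+1.
By the principle of mathematical induction, the result holds for all N ≥ 1.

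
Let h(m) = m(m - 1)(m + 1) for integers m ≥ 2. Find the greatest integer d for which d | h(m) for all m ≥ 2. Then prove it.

d = 6

Computing the first values: h(2) = 6 and h(3) = 24; gcd(6, 24) = 6, so d ≤ 6.
We prove 6 | m(m - 1)(m + 1) for all m ≥ 2 by induction on m.
When m = 2: h(2) = 6 = 6·(1), so 6 | h(2).
For the inductive step, assume it holds for an arbitrary r ≥ 2, i.e. 6 | h(r). Then
h(r+1) − h(r) = r·(r+1)·(r+2) − (r-1)·r·(r+1) = r·(r+1)·[(r+2) − (r-1)] = 3·r·(r+1). The product of 2 consecutive integers is divisible by (2)! = 2, so h(r+1) − h(r) is divisible by 3·2 = 6. By the inductive hypothesis 6 | h(r), hence 6 | h(r+1).
By induction, the statement is established for all m ≥ 2.
Therefore the largest such d is 6.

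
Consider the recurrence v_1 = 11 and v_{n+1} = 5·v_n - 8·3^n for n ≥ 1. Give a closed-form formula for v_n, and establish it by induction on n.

v_n = 4·3^n - 5^(n - 1)

Computing the first terms: v_1 = 11, v_2 = 31, v_3 = 83. This suggests v_n = 4·3^n - 5^(n - 1).
Base case (n = 1): the formula gives 11 = 11 = v_1.
Inductive step: suppose the statement holds for some i ≥ 1, so v_i = 4·3^i - 5^(i - 1).
Then v_{i+1} = 5·v_i - 8·3^i = 5·(4·3^i - 5^(i - 1)) - 8·3^i = 4·3^(i + 1) - 5^i = 4·3^(i+1) - 5^((i+1) - 1),
which is the claimed formula at n = i+1.
Hence, by induction on n, the claim holds for every n ≥ 1.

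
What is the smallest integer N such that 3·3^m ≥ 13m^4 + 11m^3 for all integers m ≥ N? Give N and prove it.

At m = 9: 59049 < 93312, so the inequality fails and N ≥ 10. We prove 3·3^m ≥ 13m^4 + 11m^3 for all m ≥ 10.
For the base case m = 10: 3·3^m = 177147 and 13m^4 + 11m^3 = 141000, so 177147 ≥ 141000.
For the inductive step, assume it holds for an arbitrary p ≥ 10, so 3·3^p ≥ 13p^4 + 11p^3.
Then 3·3^(p + 1) = 3·(3·3^p) ≥ 3·(13p^4 + 11p^3).
Also, for p ≥ 10 we have 3·(13p^4 + 11p^3) ≥ 13(p+1)^4 + 11(p+1)^3, since 3·(13p^4 + 11p^3) − (13(p+1)^4 + 11(p+1)^3) = 26p^4 - 30p^3 - 111p^2 - 85p - 24, which is nonnegative for all p ≥ 10.
Combining, 3·3^(p + 1) ≥ 13(p+1)^4 + 11(p+1)^3.
By the principle of mathematical induction, the result holds for all m ≥ 10.
Hence the smallest such N is 10.

N = 10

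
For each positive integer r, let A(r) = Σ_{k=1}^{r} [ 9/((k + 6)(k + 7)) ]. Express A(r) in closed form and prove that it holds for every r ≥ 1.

A(r) = 9r/(7(r + 7))

We claim A(r) = 9r/(7(r + 7)) for all r ≥ 1.
Base step (r = 1): A(1) = 9/56, and the closed form gives 9/56. They agree.
Suppose the result is true for r = k, so A(k) = 9k/(7(k + 7)).
Then A(k+1) = A(k) + (9/((k + 7)(k + 8))) = (9k/(7(k + 7))) + (9/((k + 7)(k + 8))).
Simplifying, A(k+1) = 9(k + 1)/(7(k + 8)) = 9(k+1)/(7((k+1) + 7)),
which is the closed form with r = k+1.
By the principle of mathematical induction, the result holds for all r ≥ 1.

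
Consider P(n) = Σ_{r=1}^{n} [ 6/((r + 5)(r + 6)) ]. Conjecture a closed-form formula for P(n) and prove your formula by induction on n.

P(n) = n/(n + 6)

We claim P(n) = n/(n + 6) for all n ≥ 1.
Base step (n = 1): P(1) = 1/7, and the closed form gives 1/7. They agree.
Inductive step: suppose the statement holds for some r ≥ 1, so P(r) = r/(r + 6).
Then P(r+1) = P(r) + (6/((r + 6)(r + 7))) = (r/(r + 6)) + (6/((r + 6)(r + 7))).
Simplifying, P(r+1) = (r + 1)/(r + 7) = (r+1)/((r+1) + 6),
which is the closed form with n = r+1.
By the principle of mathematical induction, the result holds for all n ≥ 1.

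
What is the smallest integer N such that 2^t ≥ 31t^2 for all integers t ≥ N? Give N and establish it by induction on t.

At t = 12: 4096 < 4464, so the inequality fails and N ≥ 13. We prove 2^t ≥ 31t^2 for all t ≥ 13.
Base case (t = 13): 2^t = 8192 and 31t^2 = 5239, so 8192 ≥ 5239.
Suppose the result is true for t = i, so 2^i ≥ 31i^2.
Then 2^(i + 1) = 2·(2^i) ≥ 2·(31i^2).
Also, for i ≥ 13 we have 2·(31i^2) ≥ 31(i+1)^2, since 2 ≥ (1 + 1/i)^2 for all i ≥ 13.
Combining, 2^(i + 1) ≥ 31(i+1)^2.
This completes the induction.
Hence the smallest such N is 13.

N = 13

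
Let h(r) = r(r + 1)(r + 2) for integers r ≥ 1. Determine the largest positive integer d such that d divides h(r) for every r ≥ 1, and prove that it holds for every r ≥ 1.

Computing the first values: h(1) = 6 and h(2) = 24; gcd(6, 24) = 6, so d ≤ 6.
We prove 6 | r(r + 1)(r + 2) for all r ≥ 1 by induction on r.
Base step (r = 1): h(1) = 6 = 6·(1), so 6 | h(1).
For the inductive step, assume it holds for an arbitrary i ≥ 1, i.e. 6 | h(i). Then
h(i+1) − h(i) = (i+1)·(i+2)·(i+3) − i·(i+1)·(i+2) = (i+1)·(i+2)·[(i+3) − i] = 3·(i+1)·(i+2). The product of 2 consecutive integers is divisible by (2)! = 2, so h(i+1) − h(i) is divisible by 3·2 = 6. By the inductive hypothesis 6 | h(i), hence 6 | h(i+1).
Hence, by induction on r, the claim holds for every r ≥ 1.
Therefore the largest such d is 6.

d = 6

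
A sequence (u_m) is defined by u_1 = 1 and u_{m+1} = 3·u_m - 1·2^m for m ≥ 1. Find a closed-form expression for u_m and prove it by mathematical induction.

Computing the first terms: u_1 = 1, u_2 = 1, u_3 = -1. This suggests u_m = 2^m - 3^(m - 1).
Base step (m = 1): the formula gives 1 = 1 = u_1.
For the inductive step, assume it holds for an arbitrary r ≥ 1, so u_r = 2^r - 3^(r - 1).
Then u_{r+1} = 3·u_r - 1·2^r = 3·(2^r - 3^(r - 1)) - 1·2^r = 2^(r + 1) - 3^r = 2^(r+1) - 3^((r+1) - 1),
which is the claimed formula at m = r+1.
Hence, by induction on m, the claim holds for every m ≥ 1.

u_m = 2^m - 3^(m - 1)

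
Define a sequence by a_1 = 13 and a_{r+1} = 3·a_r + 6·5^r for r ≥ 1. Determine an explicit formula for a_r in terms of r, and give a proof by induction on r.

Computing the first terms: a_1 = 13, a_2 = 69, a_3 = 357. This suggests a_r = -2·3^(r - 1) + 3·5^r.
When r = 1: the formula gives 13 = 13 = a_1.
Inductive step: suppose the statement holds for some k ≥ 1, so a_k = -2·3^(k - 1) + 3·5^k.
Then a_{k+1} = 3·a_k + 6·5^k = 3·(-2·3^(k - 1) + 3·5^k) + 6·5^k = -2·3^k + 3·5^(k + 1) = -2·3^((k+1) - 1) + 3·5^(k+1),
which is the claimed formula at r = k+1.
By the principle of mathematical induction, the result holds for all r ≥ 1.

a_r = -2·3^(r - 1) + 3·5^r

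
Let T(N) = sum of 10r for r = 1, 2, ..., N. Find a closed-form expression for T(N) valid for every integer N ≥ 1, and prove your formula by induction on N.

T(N) = 5N(N + 1)

We claim T(N) = 5N(N + 1) for all N ≥ 1.
For the base case N = 1: T(1) = 10, and the closed form gives 10. They agree.
For the inductive step, assume it holds for an arbitrary r ≥ 1, so T(r) = 5r(r + 1).
Then T(r+1) = T(r) + (10r + 10) = (5r(r + 1)) + (10r + 10).
Simplifying, T(r+1) = 5(r + 1)(r + 2) = 5(r+1)((r+1) + 1),
which is the closed form with N = r+1.
This completes the induction.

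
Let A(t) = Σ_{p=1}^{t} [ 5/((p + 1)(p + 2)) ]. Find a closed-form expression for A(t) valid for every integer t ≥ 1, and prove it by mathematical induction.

We claim A(t) = 5t/(2(t + 2)) for all t ≥ 1.
Base case (t = 1): A(1) = 5/6, and the closed form gives 5/6. They agree.
Inductive step: suppose the statement holds for some p ≥ 1, so A(p) = 5p/(2(p + 2)).
Then A(p+1) = A(p) + (5/((p + 2)(p + 3))) = (5p/(2(p + 2))) + (5/((p + 2)(p + 3))).
Simplifying, A(p+1) = 5(p + 1)/(2(p + 3)) = 5(p+1)/(2((p+1) + 2)),
which is the closed form with t = p+1.
By induction, the statement is established for all t ≥ 1.

A(t) = 5t/(2(t + 2))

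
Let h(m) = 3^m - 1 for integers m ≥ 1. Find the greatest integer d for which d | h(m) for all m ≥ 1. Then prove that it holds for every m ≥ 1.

d = 2

Computing the first values: h(1) = 2 and h(2) = 8; gcd(2, 8) = 2, so d ≤ 2.
We prove 2 | 3^m - 1 for all m ≥ 1 by induction on m.
When m = 1: h(1) = 2 = 2·(1), so 2 | h(1).
For the inductive step, assume it holds for an arbitrary p ≥ 1, i.e. 2 | h(p). Then
3^{p+1} − 1^{p+1} = 3·3^p − 1·1^p = 3·(3^p − 1^p) + (2)·1^p. The first term is divisible by 2 by the inductive hypothesis, and the second term (2)·1^p is divisible by 2 since 2 | 2. Hence 2 | h(p+1).
By the principle of mathematical induction, the result holds for all m ≥ 1.
Therefore the largest such d is 2.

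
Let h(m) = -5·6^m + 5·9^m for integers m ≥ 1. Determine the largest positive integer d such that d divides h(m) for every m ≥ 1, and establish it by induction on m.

Computing the first values: h(1) = 15 and h(2) = 225; gcd(15, 225) = 15, so d ≤ 15.
We prove 15 | -5·6^m + 5·9^m for all m ≥ 1 by induction on m.
Base step (m = 1): h(1) = 15 = 15·(1), so 15 | h(1).
Inductive step: assume the claim holds for m = i, i.e. 15 | h(i). Then
h(i+1) − 9·h(i) = (-5·6^(i+1) + 5·9^(i+1)) − 9·(-5·6^i + 5·9^i) = (-5)·6^i·(6 − 9) = (15)·6^i. Since 15 | h(i) by the inductive hypothesis, 15 | 9·h(i); and 15 | 15 since 15 = 15·1. Therefore 15 | h(i+1).
By induction, the statement is established for all m ≥ 1.
Therefore the largest such d is 15.

d = 15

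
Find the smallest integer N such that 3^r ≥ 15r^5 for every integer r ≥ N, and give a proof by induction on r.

At r = 14: 4782969 < 8067360, so the inequality fails and N ≥ 15. We prove 3^r ≥ 15r^5 for all r ≥ 15.
Base case (r = 15): 3^r = 14348907 and 15r^5 = 11390625, so 14348907 ≥ 11390625.
Inductive step: suppose the statement holds for some m ≥ 15, so 3^m ≥ 15m^5.
Then 3^(m + 1) = 3·(3^m) ≥ 3·(15m^5).
Also, for m ≥ 15 we have 3·(15m^5) ≥ 15(m+1)^5, since 3 ≥ (1 + 1/m)^5 for all m ≥ 15.
Combining, 3^(m + 1) ≥ 15(m+1)^5.
By induction, the statement is established for all r ≥ 15.
Hence the smallest such N is 15.

N = 15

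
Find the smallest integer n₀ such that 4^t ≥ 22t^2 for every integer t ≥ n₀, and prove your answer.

At t = 4: 256 < 352, so the inequality fails and n₀ ≥ 5. We prove 4^t ≥ 22t^2 for all t ≥ 5.
For the base case t = 5: 4^t = 1024 and 22t^2 = 550, so 1024 ≥ 550.
Inductive step: suppose the statement holds for some m ≥ 5, so 4^m ≥ 22m^2.
Then 4^(m + 1) = 4·(4^m) ≥ 4·(22m^2).
Also, for m ≥ 5 we have 4·(22m^2) ≥ 22(m+1)^2, since 4 ≥ (1 + 1/m)^2 for all m ≥ 5.
Combining, 4^(m + 1) ≥ 22(m+1)^2.
By the principle of mathematical induction, the result holds for all t ≥ 5.
Hence the smallest such n₀ is 5.

n₀ = 5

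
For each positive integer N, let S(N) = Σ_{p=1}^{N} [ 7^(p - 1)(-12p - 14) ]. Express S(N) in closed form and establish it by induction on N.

S(N) = -2·7^N(N + 1) + 2

We claim S(N) = -2·7^N(N + 1) + 2 for all N ≥ 1.
For the base case N = 1: S(1) = -26, and the closed form gives -26. They agree.
Inductive step: suppose the statement holds for some p ≥ 1, so S(p) = -2·7^p(p + 1) + 2.
Then S(p+1) = S(p) + (7^p(-12p - 26)) = (-2·7^p(p + 1) + 2) + (7^p(-12p - 26)).
Simplifying, S(p+1) = -14·7^p·p - 28·7^p + 2 = -2·7^(p+1)((p+1) + 1) + 2,
which is the closed form with N = p+1.
By induction, the statement is established for all N ≥ 1.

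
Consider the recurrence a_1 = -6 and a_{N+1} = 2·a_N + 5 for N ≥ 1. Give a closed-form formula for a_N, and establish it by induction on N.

a_N = -2^(N - 1) - 5

Computing the first terms: a_1 = -6, a_2 = -7, a_3 = -9. This suggests a_N = -2^(N - 1) - 5.
For the base case N = 1: the formula gives -6 = -6 = a_1.
For the inductive step, assume it holds for an arbitrary r ≥ 1, so a_r = -2^(r - 1) - 5.
Then a_{r+1} = 2·a_r + 5 = 2·(-2^(r - 1) - 5) + 5 = -2^r - 5 = -2^((r+1) - 1) - 5,
which is the claimed formula at N = r+1.
Hence, by induction on N, the claim holds for every N ≥ 1.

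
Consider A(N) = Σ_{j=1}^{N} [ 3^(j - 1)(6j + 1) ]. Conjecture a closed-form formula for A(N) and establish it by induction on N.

We claim A(N) = 3^N(3N - 1) + 1 for all N ≥ 1.
Base case (N = 1): A(1) = 7, and the closed form gives 7. They agree.
Inductive step: assume the claim holds for N = j, so A(j) = 3^j(3j - 1) + 1.
Then A(j+1) = A(j) + (3^j(6j + 7)) = (3^j(3j - 1) + 1) + (3^j(6j + 7)).
Simplifying, A(j+1) = 9·3^j·j + 6·3^j + 1 = 3^(j+1)(3(j+1) - 1) + 1,
which is the closed form with N = j+1.
By the principle of mathematical induction, the result holds for all N ≥ 1.

A(N) = 3^N(3N - 1) + 1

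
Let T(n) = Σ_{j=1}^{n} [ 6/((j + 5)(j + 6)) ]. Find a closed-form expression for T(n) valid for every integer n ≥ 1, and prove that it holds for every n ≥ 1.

T(n) = n/(n + 6)

We claim T(n) = n/(n + 6) for all n ≥ 1.
For the base case n = 1: T(1) = 1/7, and the closed form gives 1/7. They agree.
Inductive step: suppose the statement holds for some j ≥ 1, so T(j) = j/(j + 6).
Then T(j+1) = T(j) + (6/((j + 6)(j + 7))) = (j/(j + 6)) + (6/((j + 6)(j + 7))).
Simplifying, T(j+1) = (j + 1)/(j + 7) = (j+1)/((j+1) + 6),
which is the closed form with n = j+1.
By the principle of mathematical induction, the result holds for all n ≥ 1.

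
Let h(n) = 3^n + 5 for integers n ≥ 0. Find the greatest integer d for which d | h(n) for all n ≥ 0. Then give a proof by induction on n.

d = 2

Computing the first values: h(0) = 6 and h(1) = 8; gcd(6, 8) = 2, so d ≤ 2.
We prove 2 | 3^n + 5 for all n ≥ 0 by induction on n.
Base step (n = 0): h(0) = 6 = 2·(3), so 2 | h(0).
For the inductive step, assume it holds for an arbitrary k ≥ 0, i.e. 2 | h(k). Then
h(k+1) = 3^(k+1) + 5 = 3·(3^k + 5) - 10 = 3·h(k) - 10. The first term is divisible by 2 by the inductive hypothesis, and -10 is divisible by 2. Hence 2 | h(k+1).
By induction, the statement is established for all n ≥ 0.
Therefore the largest such d is 2.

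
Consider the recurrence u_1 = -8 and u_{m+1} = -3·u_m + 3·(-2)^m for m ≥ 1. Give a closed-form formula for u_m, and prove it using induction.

u_m = 3(-2)^m - 2(-3)^(m - 1)

Computing the first terms: u_1 = -8, u_2 = 18, u_3 = -42. This suggests u_m = 3(-2)^m - 2(-3)^(m - 1).
For the base case m = 1: the formula gives -8 = -8 = u_1.
Inductive step: assume the claim holds for m = j, so u_j = 3(-2)^j - 2(-3)^(j - 1).
Then u_{j+1} = -3·u_j + 3·(-2)^j = -3·(3(-2)^j - 2(-3)^(j - 1)) + 3·(-2)^j = 3(-2)^(j + 1) - 2(-3)^j = 3(-2)^(j+1) - 2(-3)^((j+1) - 1),
which is the claimed formula at m = j+1.
By the principle of mathematical induction, the result holds for all m ≥ 1.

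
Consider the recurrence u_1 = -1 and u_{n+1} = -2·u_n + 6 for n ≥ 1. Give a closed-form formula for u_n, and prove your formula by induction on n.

Computing the first terms: u_1 = -1, u_2 = 8, u_3 = -10. This suggests u_n = -3(-2)^(n - 1) + 2.
Base case (n = 1): the formula gives -1 = -1 = u_1.
Inductive step: assume the claim holds for n = j, so u_j = -3(-2)^(j - 1) + 2.
Then u_{j+1} = -2·u_j + 6 = -2·(-3(-2)^(j - 1) + 2) + 6 = -3(-2)^j + 2 = -3(-2)^((j+1) - 1) + 2,
which is the claimed formula at n = j+1.
This completes the induction.

u_n = -3(-2)^(n - 1) + 2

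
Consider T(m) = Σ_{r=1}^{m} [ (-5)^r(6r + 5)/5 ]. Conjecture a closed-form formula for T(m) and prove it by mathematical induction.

T(m) = (-5)^m(m + 1) - 1

We claim T(m) = (-5)^m(m + 1) - 1 for all m ≥ 1.
When m = 1: T(1) = -11, and the closed form gives -11. They agree.
For the inductive step, assume it holds for an arbitrary r ≥ 1, so T(r) = (-5)^r(r + 1) - 1.
Then T(r+1) = T(r) + ((-5)^r(-6r - 11)) = ((-5)^r(r + 1) - 1) + ((-5)^r(-6r - 11)).
Simplifying, T(r+1) = -5(-5)^r·r - 10(-5)^r - 1 = (-5)^(r+1)((r+1) + 1) - 1,
which is the closed form with m = r+1.
This completes the induction.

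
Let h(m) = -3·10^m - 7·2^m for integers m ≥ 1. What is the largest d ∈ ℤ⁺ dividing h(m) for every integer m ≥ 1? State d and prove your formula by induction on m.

Computing the first values: h(1) = -44 and h(2) = -328; gcd(-44, -328) = 4, so d ≤ 4.
We prove 4 | -3·10^m - 7·2^m for all m ≥ 1 by induction on m.
When m = 1: h(1) = -44 = 4·(-11), so 4 | h(1).
Inductive step: suppose the statement holds for some j ≥ 1, i.e. 4 | h(j). Then
h(j+1) − 10·h(j) = (-3·10^(j+1) - 7·2^(j+1)) − 10·(-3·10^j - 7·2^j) = (-7)·2^j·(2 − 10) = (56)·2^j. Since 4 | h(j) by the inductive hypothesis, 4 | 10·h(j); and 4 | 56 since 56 = 4·14. Therefore 4 | h(j+1).
By the principle of mathematical induction, the result holds for all m ≥ 1.
Therefore the largest such d is 4.

d = 4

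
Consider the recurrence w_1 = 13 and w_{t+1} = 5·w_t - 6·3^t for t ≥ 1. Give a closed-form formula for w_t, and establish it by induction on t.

w_t = 3^(t + 1) + 4·5^(t - 1)

Computing the first terms: w_1 = 13, w_2 = 47, w_3 = 181. This suggests w_t = 3^(t + 1) + 4·5^(t - 1).
Base step (t = 1): the formula gives 13 = 13 = w_1.
For the inductive step, assume it holds for an arbitrary r ≥ 1, so w_r = 3^(r + 1) + 4·5^(r - 1).
Then w_{r+1} = 5·w_r - 6·3^r = 5·(3^(r + 1) + 4·5^(r - 1)) - 6·3^r = 3^(r + 2) + 4·5^r = 3^((r+1) + 1) + 4·5^((r+1) - 1),
which is the claimed formula at t = r+1.
Hence, by induction on t, the claim holds for every t ≥ 1.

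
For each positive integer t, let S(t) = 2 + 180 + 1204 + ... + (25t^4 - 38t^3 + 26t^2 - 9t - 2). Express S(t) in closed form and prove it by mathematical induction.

S(t) = t(5t^4 + 3t^3 - 2t^2 - t - 3)

We claim S(t) = t(5t^4 + 3t^3 - 2t^2 - t - 3) for all t ≥ 1.
For the base case t = 1: S(1) = 2, and the closed form gives 2. They agree.
Inductive step: assume the claim holds for t = r, so S(r) = r(5r^4 + 3r^3 - 2r^2 - r - 3).
Then S(r+1) = S(r) + (25r^4 + 62r^3 + 62r^2 + 29r + 2) = (r(5r^4 + 3r^3 - 2r^2 - r - 3)) + (25r^4 + 62r^3 + 62r^2 + 29r + 2).
Simplifying, S(r+1) = (r + 1)(5r^4 + 23r^3 + 37r^2 + 24r + 2) = (r+1)(5(r+1)^4 + 3(r+1)^3 - 2(r+1)^2 - (r+1) - 3),
which is the closed form with t = r+1.
By the principle of mathematical induction, the result holds for all t ≥ 1.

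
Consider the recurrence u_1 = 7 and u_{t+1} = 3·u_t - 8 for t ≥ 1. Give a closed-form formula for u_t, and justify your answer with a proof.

u_t = 3^t + 4

Computing the first terms: u_1 = 7, u_2 = 13, u_3 = 31. This suggests u_t = 3^t + 4.
Base case (t = 1): the formula gives 7 = 7 = u_1.
Suppose the result is true for t = i, so u_i = 3^i + 4.
Then u_{i+1} = 3·u_i - 8 = 3·(3^i + 4) - 8 = 3^(i + 1) + 4,
which is the claimed formula at t = i+1.
This completes the induction.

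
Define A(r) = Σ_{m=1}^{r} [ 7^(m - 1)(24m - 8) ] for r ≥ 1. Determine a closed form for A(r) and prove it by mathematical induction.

We claim A(r) = 2·7^r(2r - 1) + 2 for all r ≥ 1.
Base step (r = 1): A(1) = 16, and the closed form gives 16. They agree.
For the inductive step, assume it holds for an arbitrary m ≥ 1, so A(m) = 2·7^m(2m - 1) + 2.
Then A(m+1) = A(m) + (7^m(24m + 16)) = (2·7^m(2m - 1) + 2) + (7^m(24m + 16)).
Simplifying, A(m+1) = 28·7^m·m + 14·7^m + 2 = 2·7^(m+1)(2(m+1) - 1) + 2,
which is the closed form with r = m+1.
Hence, by induction on r, the claim holds for every r ≥ 1.

A(r) = 2·7^r(2r - 1) + 2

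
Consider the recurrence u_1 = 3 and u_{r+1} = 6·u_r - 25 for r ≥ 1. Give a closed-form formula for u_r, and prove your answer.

Computing the first terms: u_1 = 3, u_2 = -7, u_3 = -67. This suggests u_r = -2·6^(r - 1) + 5.
Base step (r = 1): the formula gives 3 = 3 = u_1.
Inductive step: assume the claim holds for r = i, so u_i = -2·6^(i - 1) + 5.
Then u_{i+1} = 6·u_i - 25 = 6·(-2·6^(i - 1) + 5) - 25 = -2·6^i + 5 = -2·6^((i+1) - 1) + 5,
which is the claimed formula at r = i+1.
By induction, the statement is established for all r ≥ 1.

u_r = -2·6^(r - 1) + 5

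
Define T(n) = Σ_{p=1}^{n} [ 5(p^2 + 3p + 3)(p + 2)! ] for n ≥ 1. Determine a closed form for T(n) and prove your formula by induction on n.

T(n) = (5n + 5)(n + 3)! - 30

We claim T(n) = (5n + 5)(n + 3)! - 30 for all n ≥ 1.
Base step (n = 1): T(1) = 210, and the closed form gives 210. They agree.
For the inductive step, assume it holds for an arbitrary p ≥ 1, so T(p) = (5p + 5)(p + 3)! - 30.
Then T(p+1) = T(p) + (5(p^2 + 5p + 7)(p + 3)!) = ((5p + 5)(p + 3)! - 30) + (5(p^2 + 5p + 7)(p + 3)!).
Simplifying, T(p+1) = (5(p+1) + 5)((p+1) + 3)! - 30,
which is the closed form with n = p+1.
By the principle of mathematical induction, the result holds for all n ≥ 1.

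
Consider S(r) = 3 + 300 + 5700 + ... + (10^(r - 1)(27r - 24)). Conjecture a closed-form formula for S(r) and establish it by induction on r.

We claim S(r) = 3·10^r(r - 1) + 3 for all r ≥ 1.
Base step (r = 1): S(1) = 3, and the closed form gives 3. They agree.
For the inductive step, assume it holds for an arbitrary m ≥ 1, so S(m) = 3·10^m(m - 1) + 3.
Then S(m+1) = S(m) + (10^m(27m + 3)) = (3·10^m(m - 1) + 3) + (10^m(27m + 3)).
Simplifying, S(m+1) = 30·10^m·m + 3 = 3·10^(m+1)((m+1) - 1) + 3,
which is the closed form with r = m+1.
By the principle of mathematical induction, the result holds for all r ≥ 1.

S(r) = 3·10^r(r - 1) + 3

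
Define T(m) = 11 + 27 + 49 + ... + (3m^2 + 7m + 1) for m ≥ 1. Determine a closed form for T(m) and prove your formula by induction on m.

We claim T(m) = m(m^2 + 5m + 5) for all m ≥ 1.
When m = 1: T(1) = 11, and the closed form gives 11. They agree.
Suppose the result is true for m = j, so T(j) = j(j^2 + 5j + 5).
Then T(j+1) = T(j) + (3j^2 + 13j + 11) = (j(j^2 + 5j + 5)) + (3j^2 + 13j + 11).
Simplifying, T(j+1) = (j + 1)(j^2 + 7j + 11) = (j+1)((j+1)^2 + 5(j+1) + 5),
which is the closed form with m = j+1.
By induction, the statement is established for all m ≥ 1.

T(m) = m(m^2 + 5m + 5)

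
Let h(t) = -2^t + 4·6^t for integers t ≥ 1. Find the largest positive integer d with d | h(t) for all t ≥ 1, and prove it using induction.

d = 2

Computing the first values: h(1) = 22 and h(2) = 140; gcd(22, 140) = 2, so d ≤ 2.
We prove 2 | -2^t + 4·6^t for all t ≥ 1 by induction on t.
For the base case t = 1: h(1) = 22 = 2·(11), so 2 | h(1).
Inductive step: suppose the statement holds for some k ≥ 1, i.e. 2 | h(k). Then
h(k+1) − 6·h(k) = (-2^(k+1) + 4·6^(k+1)) − 6·(-2^k + 4·6^k) = (-1)·2^k·(2 − 6) = (4)·2^k. Since 2 | h(k) by the inductive hypothesis, 2 | 6·h(k); and 2 | 4 since 4 = 2·2. Therefore 2 | h(k+1).
This completes the induction.
Therefore the largest such d is 2.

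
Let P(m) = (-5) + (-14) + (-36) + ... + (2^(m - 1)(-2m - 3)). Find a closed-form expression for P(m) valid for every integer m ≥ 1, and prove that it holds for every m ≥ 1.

We claim P(m) = -2^m(2m + 1) + 1 for all m ≥ 1.
For the base case m = 1: P(1) = -5, and the closed form gives -5. They agree.
For the inductive step, assume it holds for an arbitrary p ≥ 1, so P(p) = -2^p(2p + 1) + 1.
Then P(p+1) = P(p) + (2^p(-2p - 5)) = (-2^p(2p + 1) + 1) + (2^p(-2p - 5)).
Simplifying, P(p+1) = -4·2^p·p - 6·2^p + 1 = -2^(p+1)(2(p+1) + 1) + 1,
which is the closed form with m = p+1.
Hence, by induction on m, the claim holds for every m ≥ 1.

P(m) = -2^m(2m + 1) + 1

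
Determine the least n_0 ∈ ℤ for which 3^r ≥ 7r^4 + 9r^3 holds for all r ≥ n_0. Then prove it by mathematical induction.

At r = 10: 59049 < 79000, so the inequality fails and n_0 ≥ 11. We prove 3^r ≥ 7r^4 + 9r^3 for all r ≥ 11.
For the base case r = 11: 3^r = 177147 and 7r^4 + 9r^3 = 114466, so 177147 ≥ 114466.
For the inductive step, assume it holds for an arbitrary p ≥ 11, so 3^p ≥ 7p^4 + 9p^3.
Then 3^(p + 1) = 3·(3^p) ≥ 3·(7p^4 + 9p^3).
Also, for p ≥ 11 we have 3·(7p^4 + 9p^3) ≥ 7(p+1)^4 + 9(p+1)^3, since 3·(7p^4 + 9p^3) − (7(p+1)^4 + 9(p+1)^3) = 14p^4 - 10p^3 - 69p^2 - 55p - 16, which is nonnegative for all p ≥ 11.
Combining, 3^(p + 1) ≥ 7(p+1)^4 + 9(p+1)^3.
This completes the induction.
Hence the smallest such n_0 is 11.

n_0 = 11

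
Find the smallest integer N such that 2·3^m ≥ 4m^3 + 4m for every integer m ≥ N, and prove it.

N = 6

At m = 5: 486 < 520, so the inequality fails and N ≥ 6. We prove 2·3^m ≥ 4m^3 + 4m for all m ≥ 6.
Base step (m = 6): 2·3^m = 1458 and 4m^3 + 4m = 888, so 1458 ≥ 888.
Inductive step: assume the claim holds for m = j, so 2·3^j ≥ 4j^3 + 4j.
Then 2·3^(j + 1) = 3·(2·3^j) ≥ 3·(4j^3 + 4j).
Also, for j ≥ 6 we have 3·(4j^3 + 4j) ≥ 4(j+1)^3 + 4(j+1), since 3·(4j^3 + 4j) − (4(j+1)^3 + 4(j+1)) = 8j^3 - 12j^2 - 4j - 8, which is nonnegative for all j ≥ 6.
Combining, 2·3^(j + 1) ≥ 4(j+1)^3 + 4(j+1).
This completes the induction.
Hence the smallest such N is 6.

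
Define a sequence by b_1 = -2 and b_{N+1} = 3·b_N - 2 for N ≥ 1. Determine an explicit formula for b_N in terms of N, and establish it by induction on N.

b_N = -3^N + 1

Computing the first terms: b_1 = -2, b_2 = -8, b_3 = -26. This suggests b_N = -3^N + 1.
Base step (N = 1): the formula gives -2 = -2 = b_1.
Inductive step: suppose the statement holds for some i ≥ 1, so b_i = -3^i + 1.
Then b_{i+1} = 3·b_i - 2 = 3·(-3^i + 1) - 2 = -3^(i + 1) + 1,
which is the claimed formula at N = i+1.
By the principle of mathematical induction, the result holds for all N ≥ 1.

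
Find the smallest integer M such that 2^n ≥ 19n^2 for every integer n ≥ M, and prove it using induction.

M = 12

At n = 11: 2048 < 2299, so the inequality fails and M ≥ 12. We prove 2^n ≥ 19n^2 for all n ≥ 12.
Base step (n = 12): 2^n = 4096 and 19n^2 = 2736, so 4096 ≥ 2736.
Suppose the result is true for n = k, so 2^k ≥ 19k^2.
Then 2^(k + 1) = 2·(2^k) ≥ 2·(19k^2).
Also, for k ≥ 12 we have 2·(19k^2) ≥ 19(k+1)^2, since 2 ≥ (1 + 1/k)^2 for all k ≥ 12.
Combining, 2^(k + 1) ≥ 19(k+1)^2.
By the principle of mathematical induction, the result holds for all n ≥ 12.
Hence the smallest such M is 12.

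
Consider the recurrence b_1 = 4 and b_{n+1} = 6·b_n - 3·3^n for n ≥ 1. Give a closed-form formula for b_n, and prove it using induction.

b_n = 3^n + 6^(n - 1)

Computing the first terms: b_1 = 4, b_2 = 15, b_3 = 63. This suggests b_n = 3^n + 6^(n - 1).
For the base case n = 1: the formula gives 4 = 4 = b_1.
Inductive step: suppose the statement holds for some p ≥ 1, so b_p = 3^p + 6^(p - 1).
Then b_{p+1} = 6·b_p - 3·3^p = 6·(3^p + 6^(p - 1)) - 3·3^p = 3^(p + 1) + 6^p = 3^(p+1) + 6^((p+1) - 1),
which is the claimed formula at n = p+1.
This completes the induction.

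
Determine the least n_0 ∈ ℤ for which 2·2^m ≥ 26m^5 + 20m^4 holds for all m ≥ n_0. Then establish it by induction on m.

n_0 = 28

At m = 27: 268435456 < 383700402, so the inequality fails and n_0 ≥ 28. We prove 2·2^m ≥ 26m^5 + 20m^4 for all m ≥ 28.
For the base case m = 28: 2·2^m = 536870912 and 26m^5 + 20m^4 = 459762688, so 536870912 ≥ 459762688.
Suppose the result is true for m = k, so 2·2^k ≥ 26k^5 + 20k^4.
Then 2·2^(k + 1) = 2·(2·2^k) ≥ 2·(26k^5 + 20k^4).
Also, for k ≥ 28 we have 2·(26k^5 + 20k^4) ≥ 26(k+1)^5 + 20(k+1)^4, since 2·(26k^5 + 20k^4) − (26(k+1)^5 + 20(k+1)^4) = 26k^5 - 110k^4 - 340k^3 - 380k^2 - 210k - 46, which is nonnegative for all k ≥ 28.
Combining, 2·2^(k + 1) ≥ 26(k+1)^5 + 20(k+1)^4.
Hence, by induction on m, the claim holds for every m ≥ 28.
Hence the smallest such n_0 is 28.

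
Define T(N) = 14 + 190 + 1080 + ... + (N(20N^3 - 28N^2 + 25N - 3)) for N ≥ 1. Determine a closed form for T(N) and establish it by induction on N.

We claim T(N) = N(N + 1)(4N^3 - N^2 + 2N + 2) for all N ≥ 1.
When N = 1: T(1) = 14, and the closed form gives 14. They agree.
Inductive step: assume the claim holds for N = j, so T(j) = j(4j^4 + 3j^3 + j^2 + 4j + 2).
Then T(j+1) = T(j) + (20j^4 + 52j^3 + 61j^2 + 43j + 14) = (j(4j^4 + 3j^3 + j^2 + 4j + 2)) + (20j^4 + 52j^3 + 61j^2 + 43j + 14).
Simplifying, T(j+1) = (j + 1)(j + 2)(4j^3 + 11j^2 + 12j + 7) = (j+1)((j+1) + 1)(4(j+1)^3 - (j+1)^2 + 2(j+1) + 2),
which is the closed form with N = j+1.
By the principle of mathematical induction, the result holds for all N ≥ 1.

T(N) = N(N + 1)(4N^3 - N^2 + 2N + 2)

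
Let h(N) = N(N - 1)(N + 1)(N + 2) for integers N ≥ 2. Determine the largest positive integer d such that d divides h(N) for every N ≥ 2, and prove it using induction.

d = 24

Computing the first values: h(2) = 24 and h(3) = 120; gcd(24, 120) = 24, so d ≤ 24.
We prove 24 | N(N - 1)(N + 1)(N + 2) for all N ≥ 2 by induction on N.
Base case (N = 2): h(2) = 24 = 24·(1), so 24 | h(2).
Inductive step: suppose the statement holds for some i ≥ 2, i.e. 24 | h(i). Then
h(i+1) − h(i) = i·(i+1)·(i+2)·(i+3) − (i-1)·i·(i+1)·(i+2) = i·(i+1)·(i+2)·[(i+3) − (i-1)] = 4·i·(i+1)·(i+2). The product of 3 consecutive integers is divisible by (3)! = 6, so h(i+1) − h(i) is divisible by 4·6 = 24. By the inductive hypothesis 24 | h(i), hence 24 | h(i+1).
By induction, the statement is established for all N ≥ 2.
Therefore the largest such d is 24.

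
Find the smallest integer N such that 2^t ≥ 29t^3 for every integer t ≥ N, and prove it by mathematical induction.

N = 18

At t = 17: 131072 < 142477, so the inequality fails and N ≥ 18. We prove 2^t ≥ 29t^3 for all t ≥ 18.
Base step (t = 18): 2^t = 262144 and 29t^3 = 169128, so 262144 ≥ 169128.
Suppose the result is true for t = j, so 2^j ≥ 29j^3.
Then 2^(j + 1) = 2·(2^j) ≥ 2·(29j^3).
Also, for j ≥ 18 we have 2·(29j^3) ≥ 29(j+1)^3, since 2 ≥ (1 + 1/j)^3 for all j ≥ 18.
Combining, 2^(j + 1) ≥ 29(j+1)^3.
Hence, by induction on t, the claim holds for every t ≥ 18.
Hence the smallest such N is 18.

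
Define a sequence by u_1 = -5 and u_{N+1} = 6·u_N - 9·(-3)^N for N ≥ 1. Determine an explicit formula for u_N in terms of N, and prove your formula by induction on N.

u_N = (-3)^N - 2·6^(N - 1)

Computing the first terms: u_1 = -5, u_2 = -3, u_3 = -99. This suggests u_N = (-3)^N - 2·6^(N - 1).
Base step (N = 1): the formula gives -5 = -5 = u_1.
For the inductive step, assume it holds for an arbitrary p ≥ 1, so u_p = (-3)^p - 2·6^(p - 1).
Then u_{p+1} = 6·u_p - 9·(-3)^p = 6·((-3)^p - 2·6^(p - 1)) - 9·(-3)^p = (-3)^(p + 1) - 2·6^p = (-3)^(p+1) - 2·6^((p+1) - 1),
which is the claimed formula at N = p+1.
By induction, the statement is established for all N ≥ 1.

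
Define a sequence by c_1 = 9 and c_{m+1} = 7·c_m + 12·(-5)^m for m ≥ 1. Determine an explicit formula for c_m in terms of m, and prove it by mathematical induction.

c_m = -(-5)^m + 4·7^(m - 1)

Computing the first terms: c_1 = 9, c_2 = 3, c_3 = 321. This suggests c_m = -(-5)^m + 4·7^(m - 1).
For the base case m = 1: the formula gives 9 = 9 = c_1.
For the inductive step, assume it holds for an arbitrary r ≥ 1, so c_r = -(-5)^r + 4·7^(r - 1).
Then c_{r+1} = 7·c_r + 12·(-5)^r = 7·(-(-5)^r + 4·7^(r - 1)) + 12·(-5)^r = -(-5)^(r + 1) + 4·7^r = -(-5)^(r+1) + 4·7^((r+1) - 1),
which is the claimed formula at m = r+1.
Hence, by induction on m, the claim holds for every m ≥ 1.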